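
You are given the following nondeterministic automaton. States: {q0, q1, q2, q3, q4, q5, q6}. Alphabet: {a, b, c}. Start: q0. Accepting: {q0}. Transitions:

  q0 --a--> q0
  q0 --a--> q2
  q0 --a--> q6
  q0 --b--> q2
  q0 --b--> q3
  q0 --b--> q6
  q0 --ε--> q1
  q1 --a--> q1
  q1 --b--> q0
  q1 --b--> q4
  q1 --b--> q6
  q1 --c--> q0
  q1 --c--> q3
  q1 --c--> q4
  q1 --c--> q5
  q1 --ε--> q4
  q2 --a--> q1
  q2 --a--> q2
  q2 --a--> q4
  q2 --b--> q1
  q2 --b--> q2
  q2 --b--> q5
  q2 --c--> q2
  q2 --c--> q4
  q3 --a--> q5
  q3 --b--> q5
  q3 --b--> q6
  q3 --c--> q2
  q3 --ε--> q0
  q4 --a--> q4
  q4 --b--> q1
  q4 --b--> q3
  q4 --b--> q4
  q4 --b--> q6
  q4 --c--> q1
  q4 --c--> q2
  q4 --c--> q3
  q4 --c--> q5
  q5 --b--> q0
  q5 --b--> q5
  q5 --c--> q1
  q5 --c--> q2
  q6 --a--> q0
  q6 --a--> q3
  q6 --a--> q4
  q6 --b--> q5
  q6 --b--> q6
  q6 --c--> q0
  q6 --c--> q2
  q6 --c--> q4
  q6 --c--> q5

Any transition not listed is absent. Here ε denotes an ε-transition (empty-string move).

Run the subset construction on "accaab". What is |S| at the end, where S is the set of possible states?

7

Start: ε-closure({q0}) = {q0, q1, q4}.
Read 'a': q0→{q0, q2, q6}, q1→{q1}, q4→{q4}; now {q0, q1, q2, q4, q6}.
Read 'c': q0→∅, q1→{q0, q3, q4, q5}, q2→{q2, q4}, q4→{q1, q2, q3, q5}, q6→{q0, q2, q4, q5}; now {q0, q1, q2, q3, q4, q5}.
Read 'c': q0→∅, q1→{q0, q3, q4, q5}, q2→{q2, q4}, q3→{q2}, q4→{q1, q2, q3, q5}, q5→{q1, q2}; now {q0, q1, q2, q3, q4, q5}.
Read 'a': q0→{q0, q2, q6}, q1→{q1}, q2→{q1, q2, q4}, q3→{q5}, q4→{q4}, q5→∅; now {q0, q1, q2, q4, q5, q6}.
Read 'a': q0→{q0, q2, q6}, q1→{q1}, q2→{q1, q2, q4}, q4→{q4}, q5→∅, q6→{q0, q3, q4}; now {q0, q1, q2, q3, q4, q6}.
Read 'b': q0→{q2, q3, q6}, q1→{q0, q4, q6}, q2→{q1, q2, q5}, q3→{q5, q6}, q4→{q1, q3, q4, q6}, q6→{q5, q6}; now {q0, q1, q2, q3, q4, q5, q6}.
That set has 7 states.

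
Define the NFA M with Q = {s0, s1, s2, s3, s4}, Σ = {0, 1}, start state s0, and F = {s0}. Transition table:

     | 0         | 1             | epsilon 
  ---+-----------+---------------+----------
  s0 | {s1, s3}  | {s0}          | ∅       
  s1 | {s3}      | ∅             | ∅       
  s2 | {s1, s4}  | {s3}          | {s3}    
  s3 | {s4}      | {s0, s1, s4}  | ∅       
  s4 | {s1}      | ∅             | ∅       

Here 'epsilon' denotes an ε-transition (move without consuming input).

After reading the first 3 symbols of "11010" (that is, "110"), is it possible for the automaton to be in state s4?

Start in {s0}.
Read '1': s0→{s0}; now {s0}.
Read '1': s0→{s0}; now {s0}.
Read '0': s0→{s1, s3}; now {s1, s3}.
State s4 is not in {s1, s3}.

No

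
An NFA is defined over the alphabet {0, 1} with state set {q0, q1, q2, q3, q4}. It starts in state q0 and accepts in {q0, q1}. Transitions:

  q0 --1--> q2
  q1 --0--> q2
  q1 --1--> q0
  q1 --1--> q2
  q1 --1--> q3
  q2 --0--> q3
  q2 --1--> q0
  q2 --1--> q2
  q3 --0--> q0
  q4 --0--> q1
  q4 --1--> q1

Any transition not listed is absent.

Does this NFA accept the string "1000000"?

No

Start in {q0}.
Read '1': q0→{q2}; now {q2}.
Read '0': q2→{q3}; now {q3}.
Read '0': q3→{q0}; now {q0}.
Read '0': q0→∅; now ∅.
The set is empty and remains empty for the remaining 3 symbols.
The final set ∅ contains no accepting state.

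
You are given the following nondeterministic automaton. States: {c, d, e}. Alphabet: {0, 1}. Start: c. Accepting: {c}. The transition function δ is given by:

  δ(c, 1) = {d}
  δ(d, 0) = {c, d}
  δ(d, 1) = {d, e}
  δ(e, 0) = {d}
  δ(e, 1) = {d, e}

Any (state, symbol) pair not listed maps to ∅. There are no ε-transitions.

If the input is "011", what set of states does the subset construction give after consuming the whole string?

∅

Start in {c}.
Read '0': c→∅; now ∅.
The set is empty and remains empty for the remaining 2 symbols.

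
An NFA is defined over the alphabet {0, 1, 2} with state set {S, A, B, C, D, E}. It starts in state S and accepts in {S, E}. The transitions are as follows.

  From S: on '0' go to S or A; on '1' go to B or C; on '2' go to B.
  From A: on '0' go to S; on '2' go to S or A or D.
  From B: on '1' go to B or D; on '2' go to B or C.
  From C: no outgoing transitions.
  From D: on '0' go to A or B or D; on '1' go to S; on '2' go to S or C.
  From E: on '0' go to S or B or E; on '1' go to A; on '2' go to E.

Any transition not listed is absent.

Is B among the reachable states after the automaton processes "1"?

Yes

Start in {S}.
Read '1': {S} → {B, C}.
State B is in {B, C}.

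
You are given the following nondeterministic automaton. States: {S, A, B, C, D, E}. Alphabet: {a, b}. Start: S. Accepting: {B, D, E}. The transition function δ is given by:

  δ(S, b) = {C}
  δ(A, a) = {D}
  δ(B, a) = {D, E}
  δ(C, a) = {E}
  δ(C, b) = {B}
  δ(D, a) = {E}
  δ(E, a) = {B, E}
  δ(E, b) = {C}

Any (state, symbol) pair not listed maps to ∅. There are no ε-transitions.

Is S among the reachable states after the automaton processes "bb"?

No

Start in {S}.
Read 'b': S→{C}; now {C}.
Read 'b': C→{B}; now {B}.
State S is not in {B}.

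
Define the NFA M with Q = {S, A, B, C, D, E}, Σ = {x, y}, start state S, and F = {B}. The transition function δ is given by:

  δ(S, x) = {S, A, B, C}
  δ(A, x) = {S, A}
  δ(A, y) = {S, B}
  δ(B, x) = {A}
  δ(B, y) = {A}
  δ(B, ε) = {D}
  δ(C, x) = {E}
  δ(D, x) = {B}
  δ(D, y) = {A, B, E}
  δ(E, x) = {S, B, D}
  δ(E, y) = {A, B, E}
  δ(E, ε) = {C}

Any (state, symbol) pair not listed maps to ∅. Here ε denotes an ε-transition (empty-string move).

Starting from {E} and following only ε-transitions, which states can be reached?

Begin with {E}.
ε-move E → C; add C.

{C, E}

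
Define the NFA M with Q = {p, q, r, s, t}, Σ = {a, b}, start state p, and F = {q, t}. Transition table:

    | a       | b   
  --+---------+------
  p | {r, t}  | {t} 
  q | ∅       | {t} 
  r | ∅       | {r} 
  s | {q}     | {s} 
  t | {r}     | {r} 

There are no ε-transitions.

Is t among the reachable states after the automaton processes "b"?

Yes

Start in {p}.
Read 'b': p→{t}; now {t}.
State t is in {t}.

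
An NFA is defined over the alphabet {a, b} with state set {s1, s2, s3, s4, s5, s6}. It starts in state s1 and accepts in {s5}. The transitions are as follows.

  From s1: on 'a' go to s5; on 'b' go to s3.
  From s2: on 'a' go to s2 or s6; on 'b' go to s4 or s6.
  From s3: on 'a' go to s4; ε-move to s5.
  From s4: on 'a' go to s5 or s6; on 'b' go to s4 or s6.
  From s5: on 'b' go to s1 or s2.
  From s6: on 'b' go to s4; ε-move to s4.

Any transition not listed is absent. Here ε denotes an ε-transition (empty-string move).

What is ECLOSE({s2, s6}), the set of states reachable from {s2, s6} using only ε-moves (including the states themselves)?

{s2, s4, s6}

Begin with {s2, s6}.
ε-move s6 → s4; add s4.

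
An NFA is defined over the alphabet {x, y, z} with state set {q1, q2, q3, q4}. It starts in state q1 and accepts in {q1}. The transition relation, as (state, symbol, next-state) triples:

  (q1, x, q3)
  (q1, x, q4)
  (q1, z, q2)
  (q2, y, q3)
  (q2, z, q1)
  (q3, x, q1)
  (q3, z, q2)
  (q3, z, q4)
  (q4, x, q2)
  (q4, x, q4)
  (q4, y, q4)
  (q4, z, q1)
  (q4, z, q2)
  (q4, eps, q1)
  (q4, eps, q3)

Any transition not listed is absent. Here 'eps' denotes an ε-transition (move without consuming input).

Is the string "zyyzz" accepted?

Start in {q1}.
Read 'z': {q1} → {q2}.
Read 'y': {q2} → {q3}.
Read 'y': {q3} → ∅.
The set is empty and remains empty for the remaining 2 symbols.
The final set ∅ contains no accepting state.

No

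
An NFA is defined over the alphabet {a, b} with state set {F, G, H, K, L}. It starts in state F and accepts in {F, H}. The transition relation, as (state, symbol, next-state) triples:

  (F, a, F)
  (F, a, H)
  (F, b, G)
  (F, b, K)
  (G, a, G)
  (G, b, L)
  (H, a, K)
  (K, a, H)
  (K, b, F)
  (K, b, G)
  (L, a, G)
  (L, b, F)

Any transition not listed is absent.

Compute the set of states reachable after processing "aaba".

Start in {F}.
Read 'a': F→{F, H}; now {F, H}.
Read 'a': F→{F, H}, H→{K}; now {F, H, K}.
Read 'b': F→{G, K}, H→∅, K→{F, G}; now {F, G, K}.
Read 'a': F→{F, H}, G→{G}, K→{H}; now {F, G, H}.

{F, G, H}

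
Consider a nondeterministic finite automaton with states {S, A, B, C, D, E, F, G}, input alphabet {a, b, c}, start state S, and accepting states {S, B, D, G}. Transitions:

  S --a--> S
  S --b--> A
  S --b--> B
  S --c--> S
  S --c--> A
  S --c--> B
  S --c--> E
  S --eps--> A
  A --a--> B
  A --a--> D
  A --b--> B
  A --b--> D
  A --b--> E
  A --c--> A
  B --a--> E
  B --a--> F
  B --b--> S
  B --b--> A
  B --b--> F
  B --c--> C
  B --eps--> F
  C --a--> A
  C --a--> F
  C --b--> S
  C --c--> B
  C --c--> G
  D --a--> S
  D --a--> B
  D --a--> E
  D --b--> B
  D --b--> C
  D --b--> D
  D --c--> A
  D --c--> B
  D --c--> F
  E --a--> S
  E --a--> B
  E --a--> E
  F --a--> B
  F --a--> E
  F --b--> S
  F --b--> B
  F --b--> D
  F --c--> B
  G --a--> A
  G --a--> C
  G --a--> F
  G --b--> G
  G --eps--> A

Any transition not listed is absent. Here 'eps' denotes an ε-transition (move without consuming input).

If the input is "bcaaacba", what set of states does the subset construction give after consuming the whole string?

{S, A, B, D, E, F}

Start: ε-closure({S}) = {S, A}.
Read 'b': {S, A} → {A, B, D, E, F}.
Read 'c': {A, B, D, E, F} → {A, B, C, F}.
Read 'a': {A, B, C, F} → {A, B, D, E, F}.
Read 'a': {A, B, D, E, F} → {S, A, B, D, E, F}.
Read 'a': {S, A, B, D, E, F} → {S, A, B, D, E, F}.
Read 'c': {S, A, B, D, E, F} → {S, A, B, C, E, F}.
Read 'b': {S, A, B, C, E, F} → {S, A, B, D, E, F}.
Read 'a': {S, A, B, D, E, F} → {S, A, B, D, E, F}.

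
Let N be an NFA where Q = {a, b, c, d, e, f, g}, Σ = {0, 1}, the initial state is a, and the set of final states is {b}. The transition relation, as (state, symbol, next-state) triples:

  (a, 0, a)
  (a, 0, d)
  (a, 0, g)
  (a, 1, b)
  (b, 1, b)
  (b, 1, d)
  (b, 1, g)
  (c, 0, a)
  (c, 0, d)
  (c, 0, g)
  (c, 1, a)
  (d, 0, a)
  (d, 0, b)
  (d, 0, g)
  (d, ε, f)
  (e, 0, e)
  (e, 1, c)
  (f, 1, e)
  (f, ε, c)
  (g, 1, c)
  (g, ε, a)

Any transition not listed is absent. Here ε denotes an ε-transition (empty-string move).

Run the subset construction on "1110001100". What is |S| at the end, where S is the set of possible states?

7

Start in {a}.
Read '1': a→{b}; now {b}.
Read '1': b→{b, d, g}; union {b, d, g}; ε-closure = {a, b, c, d, f, g}.
Read '1': a→{b}, b→{b, d, g}, c→{a}, d→∅, f→{e}, g→{c}; union {a, b, c, d, e, g}; ε-closure = {a, b, c, d, e, f, g}.
Read '0': a→{a, d, g}, b→∅, c→{a, d, g}, d→{a, b, g}, e→{e}, f→∅, g→∅; union {a, b, d, e, g}; ε-closure = {a, b, c, d, e, f, g}.
Read '0': a→{a, d, g}, b→∅, c→{a, d, g}, d→{a, b, g}, e→{e}, f→∅, g→∅; union {a, b, d, e, g}; ε-closure = {a, b, c, d, e, f, g}.
Read '0': a→{a, d, g}, b→∅, c→{a, d, g}, d→{a, b, g}, e→{e}, f→∅, g→∅; union {a, b, d, e, g}; ε-closure = {a, b, c, d, e, f, g}.
Read '1': a→{b}, b→{b, d, g}, c→{a}, d→∅, e→{c}, f→{e}, g→{c}; union {a, b, c, d, e, g}; ε-closure = {a, b, c, d, e, f, g}.
Read '1': a→{b}, b→{b, d, g}, c→{a}, d→∅, e→{c}, f→{e}, g→{c}; union {a, b, c, d, e, g}; ε-closure = {a, b, c, d, e, f, g}.
Read '0': a→{a, d, g}, b→∅, c→{a, d, g}, d→{a, b, g}, e→{e}, f→∅, g→∅; union {a, b, d, e, g}; ε-closure = {a, b, c, d, e, f, g}.
Read '0': a→{a, d, g}, b→∅, c→{a, d, g}, d→{a, b, g}, e→{e}, f→∅, g→∅; union {a, b, d, e, g}; ε-closure = {a, b, c, d, e, f, g}.
That set has 7 states.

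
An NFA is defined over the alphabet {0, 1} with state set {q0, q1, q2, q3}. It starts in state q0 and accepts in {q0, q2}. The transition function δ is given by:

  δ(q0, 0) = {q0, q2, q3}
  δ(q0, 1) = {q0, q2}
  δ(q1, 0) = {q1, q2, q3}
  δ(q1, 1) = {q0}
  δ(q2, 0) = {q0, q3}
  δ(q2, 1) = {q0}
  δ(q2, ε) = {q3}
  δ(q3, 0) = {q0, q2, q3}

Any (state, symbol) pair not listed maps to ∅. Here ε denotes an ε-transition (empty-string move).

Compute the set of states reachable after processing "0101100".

{q0, q2, q3}

Start in {q0}.
Read '0': q0→{q0, q2, q3}; now {q0, q2, q3}.
Read '1': q0→{q0, q2}, q2→{q0}, q3→∅; union {q0, q2}; ε-closure = {q0, q2, q3}.
Read '0': q0→{q0, q2, q3}, q2→{q0, q3}, q3→{q0, q2, q3}; now {q0, q2, q3}.
Read '1': q0→{q0, q2}, q2→{q0}, q3→∅; union {q0, q2}; ε-closure = {q0, q2, q3}.
Read '1': q0→{q0, q2}, q2→{q0}, q3→∅; union {q0, q2}; ε-closure = {q0, q2, q3}.
Read '0': q0→{q0, q2, q3}, q2→{q0, q3}, q3→{q0, q2, q3}; now {q0, q2, q3}.
Read '0': q0→{q0, q2, q3}, q2→{q0, q3}, q3→{q0, q2, q3}; now {q0, q2, q3}.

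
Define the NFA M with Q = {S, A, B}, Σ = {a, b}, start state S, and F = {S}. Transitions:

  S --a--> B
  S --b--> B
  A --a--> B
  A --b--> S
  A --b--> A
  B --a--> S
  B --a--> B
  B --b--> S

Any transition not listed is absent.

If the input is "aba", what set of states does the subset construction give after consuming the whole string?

{B}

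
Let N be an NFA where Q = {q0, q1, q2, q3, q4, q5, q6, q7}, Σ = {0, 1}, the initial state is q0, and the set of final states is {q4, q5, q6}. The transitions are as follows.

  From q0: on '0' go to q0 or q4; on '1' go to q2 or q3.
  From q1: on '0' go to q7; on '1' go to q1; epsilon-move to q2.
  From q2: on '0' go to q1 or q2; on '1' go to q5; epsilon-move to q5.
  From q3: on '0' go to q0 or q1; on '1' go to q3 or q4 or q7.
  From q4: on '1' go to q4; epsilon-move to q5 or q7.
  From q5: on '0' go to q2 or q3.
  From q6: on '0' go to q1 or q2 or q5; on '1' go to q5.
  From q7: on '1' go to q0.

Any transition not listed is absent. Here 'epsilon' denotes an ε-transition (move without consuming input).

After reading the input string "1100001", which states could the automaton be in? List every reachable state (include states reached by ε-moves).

{q0, q1, q2, q3, q4, q5, q7}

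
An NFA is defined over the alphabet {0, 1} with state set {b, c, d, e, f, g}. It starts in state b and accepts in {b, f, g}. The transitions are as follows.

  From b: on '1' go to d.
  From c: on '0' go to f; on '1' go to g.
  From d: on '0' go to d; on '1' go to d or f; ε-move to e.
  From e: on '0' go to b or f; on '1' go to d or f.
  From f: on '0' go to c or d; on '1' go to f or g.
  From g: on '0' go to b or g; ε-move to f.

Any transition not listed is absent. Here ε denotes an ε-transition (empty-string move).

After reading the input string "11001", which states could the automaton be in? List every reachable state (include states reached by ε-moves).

{d, e, f, g}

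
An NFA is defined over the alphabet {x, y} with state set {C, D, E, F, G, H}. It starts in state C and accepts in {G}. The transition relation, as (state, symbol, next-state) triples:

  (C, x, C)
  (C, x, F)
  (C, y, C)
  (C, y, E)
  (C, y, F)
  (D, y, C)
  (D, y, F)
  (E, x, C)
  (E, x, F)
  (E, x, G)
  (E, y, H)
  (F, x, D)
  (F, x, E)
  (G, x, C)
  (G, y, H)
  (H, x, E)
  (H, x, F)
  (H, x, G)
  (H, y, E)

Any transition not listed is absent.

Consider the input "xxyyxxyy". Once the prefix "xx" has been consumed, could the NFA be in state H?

Start in {C}.
Read 'x': {C} → {C, F}.
Read 'x': {C, F} → {C, D, E, F}.
State H is not in {C, D, E, F}.

No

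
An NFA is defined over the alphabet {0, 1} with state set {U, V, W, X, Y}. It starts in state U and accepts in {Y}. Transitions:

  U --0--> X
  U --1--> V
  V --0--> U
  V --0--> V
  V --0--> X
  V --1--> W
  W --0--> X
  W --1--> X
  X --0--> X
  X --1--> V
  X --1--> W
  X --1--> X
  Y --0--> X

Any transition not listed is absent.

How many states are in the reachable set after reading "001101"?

Start in {U}.
Read '0': {U} → {X}.
Read '0': {X} → {X}.
Read '1': {X} → {V, W, X}.
Read '1': {V, W, X} → {V, W, X}.
Read '0': {V, W, X} → {U, V, X}.
Read '1': {U, V, X} → {V, W, X}.
That set has 3 states.

3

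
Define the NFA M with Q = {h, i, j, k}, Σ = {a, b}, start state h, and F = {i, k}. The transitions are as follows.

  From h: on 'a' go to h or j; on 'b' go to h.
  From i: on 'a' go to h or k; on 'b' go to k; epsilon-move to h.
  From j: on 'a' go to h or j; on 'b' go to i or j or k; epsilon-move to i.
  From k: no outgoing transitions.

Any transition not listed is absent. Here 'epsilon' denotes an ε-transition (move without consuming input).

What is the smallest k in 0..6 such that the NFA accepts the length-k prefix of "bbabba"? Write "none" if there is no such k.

3

Start in {h}.
Read 'b': h→{h}; now {h}.
Read 'b': h→{h}; now {h}.
Read 'a': h→{h, j}; union {h, j}; ε-closure = {h, i, j}.
None of the earlier sets intersect F, but {h, i, j} does.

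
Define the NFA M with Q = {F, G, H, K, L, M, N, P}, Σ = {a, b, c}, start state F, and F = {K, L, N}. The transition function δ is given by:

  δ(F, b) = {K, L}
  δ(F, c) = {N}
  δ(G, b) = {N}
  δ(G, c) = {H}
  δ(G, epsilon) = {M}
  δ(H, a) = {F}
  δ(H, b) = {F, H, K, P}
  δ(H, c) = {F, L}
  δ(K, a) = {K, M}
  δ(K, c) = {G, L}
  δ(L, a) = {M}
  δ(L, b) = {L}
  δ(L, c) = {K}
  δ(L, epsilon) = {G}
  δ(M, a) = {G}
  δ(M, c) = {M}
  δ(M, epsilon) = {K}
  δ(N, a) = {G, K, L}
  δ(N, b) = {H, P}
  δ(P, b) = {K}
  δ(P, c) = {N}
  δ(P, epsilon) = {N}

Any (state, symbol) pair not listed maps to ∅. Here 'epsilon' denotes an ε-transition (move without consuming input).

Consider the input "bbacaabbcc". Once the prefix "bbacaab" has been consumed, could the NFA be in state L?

No

Start in {F}.
Read 'b': {F} → {G, K, L, M}.
Read 'b': {G, K, L, M} → {G, K, L, M, N}.
Read 'a': {G, K, L, M, N} → {G, K, L, M}.
Read 'c': {G, K, L, M} → {G, H, K, L, M}.
Read 'a': {G, H, K, L, M} → {F, G, K, M}.
Read 'a': {F, G, K, M} → {G, K, M}.
Read 'b': {G, K, M} → {N}.
State L is not in {N}.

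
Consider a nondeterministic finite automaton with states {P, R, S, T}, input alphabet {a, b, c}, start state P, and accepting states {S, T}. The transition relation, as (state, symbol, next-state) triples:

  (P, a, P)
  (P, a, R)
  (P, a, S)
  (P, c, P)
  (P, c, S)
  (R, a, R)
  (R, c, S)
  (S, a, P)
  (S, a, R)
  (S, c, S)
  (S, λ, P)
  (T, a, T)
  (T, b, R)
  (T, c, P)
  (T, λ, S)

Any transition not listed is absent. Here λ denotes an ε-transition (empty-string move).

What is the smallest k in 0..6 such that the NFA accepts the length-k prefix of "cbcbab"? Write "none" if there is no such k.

1

Start in {P}.
Read 'c': P→{P, S}; now {P, S}.
None of the earlier sets intersect F, but {P, S} does.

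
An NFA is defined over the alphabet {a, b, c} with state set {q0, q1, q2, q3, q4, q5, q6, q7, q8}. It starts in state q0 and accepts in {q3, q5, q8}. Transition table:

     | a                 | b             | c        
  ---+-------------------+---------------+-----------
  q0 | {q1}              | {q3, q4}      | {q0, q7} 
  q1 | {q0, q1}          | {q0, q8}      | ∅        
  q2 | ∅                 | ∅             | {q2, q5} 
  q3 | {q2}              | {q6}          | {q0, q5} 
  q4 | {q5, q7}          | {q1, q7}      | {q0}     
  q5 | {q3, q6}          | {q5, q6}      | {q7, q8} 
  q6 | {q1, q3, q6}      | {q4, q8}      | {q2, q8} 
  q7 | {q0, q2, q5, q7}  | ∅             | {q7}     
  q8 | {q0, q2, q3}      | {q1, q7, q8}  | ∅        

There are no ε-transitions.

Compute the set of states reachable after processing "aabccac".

{q0, q2, q5, q7, q8}

Start in {q0}.
Read 'a': q0→{q1}; now {q1}.
Read 'a': q1→{q0, q1}; now {q0, q1}.
Read 'b': q0→{q3, q4}, q1→{q0, q8}; now {q0, q3, q4, q8}.
Read 'c': q0→{q0, q7}, q3→{q0, q5}, q4→{q0}, q8→∅; now {q0, q5, q7}.
Read 'c': q0→{q0, q7}, q5→{q7, q8}, q7→{q7}; now {q0, q7, q8}.
Read 'a': q0→{q1}, q7→{q0, q2, q5, q7}, q8→{q0, q2, q3}; now {q0, q1, q2, q3, q5, q7}.
Read 'c': q0→{q0, q7}, q1→∅, q2→{q2, q5}, q3→{q0, q5}, q5→{q7, q8}, q7→{q7}; now {q0, q2, q5, q7, q8}.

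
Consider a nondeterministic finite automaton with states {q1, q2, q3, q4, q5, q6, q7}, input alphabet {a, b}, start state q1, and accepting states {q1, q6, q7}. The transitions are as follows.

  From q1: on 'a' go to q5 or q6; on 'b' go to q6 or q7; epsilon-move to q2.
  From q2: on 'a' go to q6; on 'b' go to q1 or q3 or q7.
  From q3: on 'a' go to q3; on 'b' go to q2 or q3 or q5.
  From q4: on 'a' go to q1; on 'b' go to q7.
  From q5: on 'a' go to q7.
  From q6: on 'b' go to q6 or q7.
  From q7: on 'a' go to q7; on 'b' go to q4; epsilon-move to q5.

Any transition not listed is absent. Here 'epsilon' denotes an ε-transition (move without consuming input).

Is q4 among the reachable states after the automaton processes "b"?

No

Start: ε-closure({q1}) = {q1, q2}.
Read 'b': q1→{q6, q7}, q2→{q1, q3, q7}; union {q1, q3, q6, q7}; ε-closure = {q1, q2, q3, q5, q6, q7}.
State q4 is not in {q1, q2, q3, q5, q6, q7}.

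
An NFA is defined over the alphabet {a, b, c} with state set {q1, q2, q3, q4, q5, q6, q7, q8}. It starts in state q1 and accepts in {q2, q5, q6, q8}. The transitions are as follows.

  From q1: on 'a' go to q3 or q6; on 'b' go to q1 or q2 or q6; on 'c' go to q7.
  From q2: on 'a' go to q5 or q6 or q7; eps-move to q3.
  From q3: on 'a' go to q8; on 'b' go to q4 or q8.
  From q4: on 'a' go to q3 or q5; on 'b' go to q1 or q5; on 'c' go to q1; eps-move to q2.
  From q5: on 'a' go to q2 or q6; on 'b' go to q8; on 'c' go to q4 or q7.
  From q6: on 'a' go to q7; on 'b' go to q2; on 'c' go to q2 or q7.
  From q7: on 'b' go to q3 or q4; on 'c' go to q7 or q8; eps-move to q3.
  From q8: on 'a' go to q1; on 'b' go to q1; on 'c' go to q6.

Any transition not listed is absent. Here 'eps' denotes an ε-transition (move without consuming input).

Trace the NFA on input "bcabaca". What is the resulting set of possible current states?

Start in {q1}.
Read 'b': {q1} → {q1, q2, q3, q6}.
Read 'c': {q1, q2, q3, q6} → {q2, q3, q7}.
Read 'a': {q2, q3, q7} → {q3, q5, q6, q7, q8}.
Read 'b': {q3, q5, q6, q7, q8} → {q1, q2, q3, q4, q8}.
Read 'a': {q1, q2, q3, q4, q8} → {q1, q3, q5, q6, q7, q8}.
Read 'c': {q1, q3, q5, q6, q7, q8} → {q2, q3, q4, q6, q7, q8}.
Read 'a': {q2, q3, q4, q6, q7, q8} → {q1, q3, q5, q6, q7, q8}.

{q1, q3, q5, q6, q7, q8}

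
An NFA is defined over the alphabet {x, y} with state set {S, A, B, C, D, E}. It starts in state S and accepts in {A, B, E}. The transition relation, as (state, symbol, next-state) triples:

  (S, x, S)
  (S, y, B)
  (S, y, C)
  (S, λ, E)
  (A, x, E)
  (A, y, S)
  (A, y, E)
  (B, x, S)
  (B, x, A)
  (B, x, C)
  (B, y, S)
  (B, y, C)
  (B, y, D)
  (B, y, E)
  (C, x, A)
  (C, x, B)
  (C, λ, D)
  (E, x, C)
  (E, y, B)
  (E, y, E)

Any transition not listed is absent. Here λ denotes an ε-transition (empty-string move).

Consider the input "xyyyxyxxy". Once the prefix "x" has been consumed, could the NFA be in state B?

Start: ε-closure({S}) = {S, E}.
Read 'x': S→{S}, E→{C}; union {S, C}; ε-closure = {S, C, D, E}.
State B is not in {S, C, D, E}.

No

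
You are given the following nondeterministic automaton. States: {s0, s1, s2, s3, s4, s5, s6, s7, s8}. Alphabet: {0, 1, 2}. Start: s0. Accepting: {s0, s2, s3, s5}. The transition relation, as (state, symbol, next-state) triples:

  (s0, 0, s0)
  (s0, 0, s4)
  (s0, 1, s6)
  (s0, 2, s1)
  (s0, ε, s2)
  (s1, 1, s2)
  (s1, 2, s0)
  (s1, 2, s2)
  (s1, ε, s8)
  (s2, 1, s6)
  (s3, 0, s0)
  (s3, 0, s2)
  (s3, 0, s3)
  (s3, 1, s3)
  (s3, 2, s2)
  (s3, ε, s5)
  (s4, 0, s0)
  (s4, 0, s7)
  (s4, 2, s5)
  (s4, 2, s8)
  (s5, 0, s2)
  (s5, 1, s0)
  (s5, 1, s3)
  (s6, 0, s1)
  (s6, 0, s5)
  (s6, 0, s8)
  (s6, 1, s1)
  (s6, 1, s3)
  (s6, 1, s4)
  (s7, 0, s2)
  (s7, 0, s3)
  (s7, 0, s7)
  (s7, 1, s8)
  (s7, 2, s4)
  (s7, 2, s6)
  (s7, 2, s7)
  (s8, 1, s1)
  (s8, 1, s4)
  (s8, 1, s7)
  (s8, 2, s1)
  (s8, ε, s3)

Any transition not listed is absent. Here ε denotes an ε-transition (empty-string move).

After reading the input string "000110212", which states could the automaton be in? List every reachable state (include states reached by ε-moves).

{s0, s1, s2, s3, s4, s5, s6, s7, s8}

Start: ε-closure({s0}) = {s0, s2}.
Read '0': s0→{s0, s4}, s2→∅; union {s0, s4}; ε-closure = {s0, s2, s4}.
Read '0': s0→{s0, s4}, s2→∅, s4→{s0, s7}; union {s0, s4, s7}; ε-closure = {s0, s2, s4, s7}.
Read '0': s0→{s0, s4}, s2→∅, s4→{s0, s7}, s7→{s2, s3, s7}; union {s0, s2, s3, s4, s7}; ε-closure = {s0, s2, s3, s4, s5, s7}.
Read '1': s0→{s6}, s2→{s6}, s3→{s3}, s4→∅, s5→{s0, s3}, s7→{s8}; union {s0, s3, s6, s8}; ε-closure = {s0, s2, s3, s5, s6, s8}.
Read '1': s0→{s6}, s2→{s6}, s3→{s3}, s5→{s0, s3}, s6→{s1, s3, s4}, s8→{s1, s4, s7}; union {s0, s1, s3, s4, s6, s7}; ε-closure = {s0, s1, s2, s3, s4, s5, s6, s7, s8}.
Read '0': s0→{s0, s4}, s1→∅, s2→∅, s3→{s0, s2, s3}, s4→{s0, s7}, s5→{s2}, s6→{s1, s5, s8}, s7→{s2, s3, s7}, s8→∅; now {s0, s1, s2, s3, s4, s5, s7, s8}.
Read '2': s0→{s1}, s1→{s0, s2}, s2→∅, s3→{s2}, s4→{s5, s8}, s5→∅, s7→{s4, s6, s7}, s8→{s1}; union {s0, s1, s2, s4, s5, s6, s7, s8}; ε-closure = {s0, s1, s2, s3, s4, s5, s6, s7, s8}.
Read '1': s0→{s6}, s1→{s2}, s2→{s6}, s3→{s3}, s4→∅, s5→{s0, s3}, s6→{s1, s3, s4}, s7→{s8}, s8→{s1, s4, s7}; union {s0, s1, s2, s3, s4, s6, s7, s8}; ε-closure = {s0, s1, s2, s3, s4, s5, s6, s7, s8}.
Read '2': s0→{s1}, s1→{s0, s2}, s2→∅, s3→{s2}, s4→{s5, s8}, s5→∅, s6→∅, s7→{s4, s6, s7}, s8→{s1}; union {s0, s1, s2, s4, s5, s6, s7, s8}; ε-closure = {s0, s1, s2, s3, s4, s5, s6, s7, s8}.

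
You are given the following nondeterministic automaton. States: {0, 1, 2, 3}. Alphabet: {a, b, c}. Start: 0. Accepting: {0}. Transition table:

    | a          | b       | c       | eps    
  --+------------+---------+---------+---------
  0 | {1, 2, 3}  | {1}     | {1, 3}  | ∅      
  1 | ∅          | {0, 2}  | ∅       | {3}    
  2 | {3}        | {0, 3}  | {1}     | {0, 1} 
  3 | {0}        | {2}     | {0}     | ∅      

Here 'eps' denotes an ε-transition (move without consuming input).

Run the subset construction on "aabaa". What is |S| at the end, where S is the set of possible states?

4

Start in {0}.
Read 'a': 0→{1, 2, 3}; union {1, 2, 3}; ε-closure = {0, 1, 2, 3}.
Read 'a': 0→{1, 2, 3}, 1→∅, 2→{3}, 3→{0}; now {0, 1, 2, 3}.
Read 'b': 0→{1}, 1→{0, 2}, 2→{0, 3}, 3→{2}; now {0, 1, 2, 3}.
Read 'a': 0→{1, 2, 3}, 1→∅, 2→{3}, 3→{0}; now {0, 1, 2, 3}.
Read 'a': 0→{1, 2, 3}, 1→∅, 2→{3}, 3→{0}; now {0, 1, 2, 3}.
That set has 4 states.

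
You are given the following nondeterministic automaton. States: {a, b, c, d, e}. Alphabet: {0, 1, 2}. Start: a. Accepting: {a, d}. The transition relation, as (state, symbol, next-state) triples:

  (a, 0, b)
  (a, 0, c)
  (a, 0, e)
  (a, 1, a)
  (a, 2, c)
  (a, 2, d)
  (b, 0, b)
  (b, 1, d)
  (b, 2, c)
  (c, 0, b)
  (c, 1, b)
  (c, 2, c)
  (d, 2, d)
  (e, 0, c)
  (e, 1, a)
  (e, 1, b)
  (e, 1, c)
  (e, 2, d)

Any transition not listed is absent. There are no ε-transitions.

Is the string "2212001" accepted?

Yes

Start in {a}.
Read '2': {a} → {c, d}.
Read '2': {c, d} → {c, d}.
Read '1': {c, d} → {b}.
Read '2': {b} → {c}.
Read '0': {c} → {b}.
Read '0': {b} → {b}.
Read '1': {b} → {d}.
The final set {d} contains the accepting state d.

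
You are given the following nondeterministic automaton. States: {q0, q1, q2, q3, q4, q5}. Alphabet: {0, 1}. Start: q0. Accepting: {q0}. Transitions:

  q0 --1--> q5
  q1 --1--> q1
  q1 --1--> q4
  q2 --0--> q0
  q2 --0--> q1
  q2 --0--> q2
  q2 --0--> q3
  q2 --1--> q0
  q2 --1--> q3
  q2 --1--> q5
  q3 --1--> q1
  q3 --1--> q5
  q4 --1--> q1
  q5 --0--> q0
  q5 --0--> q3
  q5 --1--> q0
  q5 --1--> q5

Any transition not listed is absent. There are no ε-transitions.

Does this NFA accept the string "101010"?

Start in {q0}.
Read '1': q0→{q5}; now {q5}.
Read '0': q5→{q0, q3}; now {q0, q3}.
Read '1': q0→{q5}, q3→{q1, q5}; now {q1, q5}.
Read '0': q1→∅, q5→{q0, q3}; now {q0, q3}.
Read '1': q0→{q5}, q3→{q1, q5}; now {q1, q5}.
Read '0': q1→∅, q5→{q0, q3}; now {q0, q3}.
The final set {q0, q3} contains the accepting state q0.

Yes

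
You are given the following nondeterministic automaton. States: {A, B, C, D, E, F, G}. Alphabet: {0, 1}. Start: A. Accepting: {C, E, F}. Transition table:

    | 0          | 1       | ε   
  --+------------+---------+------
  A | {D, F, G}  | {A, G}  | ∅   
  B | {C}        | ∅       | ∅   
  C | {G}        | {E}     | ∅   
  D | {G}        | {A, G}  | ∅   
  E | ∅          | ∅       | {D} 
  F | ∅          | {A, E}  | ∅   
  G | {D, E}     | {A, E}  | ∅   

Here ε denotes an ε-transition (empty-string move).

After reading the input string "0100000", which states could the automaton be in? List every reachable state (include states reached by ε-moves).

Start in {A}.
Read '0': A→{D, F, G}; now {D, F, G}.
Read '1': D→{A, G}, F→{A, E}, G→{A, E}; union {A, E, G}; ε-closure = {A, D, E, G}.
Read '0': A→{D, F, G}, D→{G}, E→∅, G→{D, E}; now {D, E, F, G}.
Read '0': D→{G}, E→∅, F→∅, G→{D, E}; now {D, E, G}.
Read '0': D→{G}, E→∅, G→{D, E}; now {D, E, G}.
Read '0': D→{G}, E→∅, G→{D, E}; now {D, E, G}.
Read '0': D→{G}, E→∅, G→{D, E}; now {D, E, G}.

{D, E, G}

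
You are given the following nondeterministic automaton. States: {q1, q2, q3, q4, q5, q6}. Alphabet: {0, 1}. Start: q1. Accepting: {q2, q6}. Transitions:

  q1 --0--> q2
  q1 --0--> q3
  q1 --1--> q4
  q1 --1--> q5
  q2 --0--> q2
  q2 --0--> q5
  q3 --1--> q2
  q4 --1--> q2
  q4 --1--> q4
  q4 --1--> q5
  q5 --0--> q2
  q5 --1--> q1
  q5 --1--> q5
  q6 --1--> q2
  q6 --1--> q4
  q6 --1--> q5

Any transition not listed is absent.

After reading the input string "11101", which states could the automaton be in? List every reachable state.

{q1, q2, q5}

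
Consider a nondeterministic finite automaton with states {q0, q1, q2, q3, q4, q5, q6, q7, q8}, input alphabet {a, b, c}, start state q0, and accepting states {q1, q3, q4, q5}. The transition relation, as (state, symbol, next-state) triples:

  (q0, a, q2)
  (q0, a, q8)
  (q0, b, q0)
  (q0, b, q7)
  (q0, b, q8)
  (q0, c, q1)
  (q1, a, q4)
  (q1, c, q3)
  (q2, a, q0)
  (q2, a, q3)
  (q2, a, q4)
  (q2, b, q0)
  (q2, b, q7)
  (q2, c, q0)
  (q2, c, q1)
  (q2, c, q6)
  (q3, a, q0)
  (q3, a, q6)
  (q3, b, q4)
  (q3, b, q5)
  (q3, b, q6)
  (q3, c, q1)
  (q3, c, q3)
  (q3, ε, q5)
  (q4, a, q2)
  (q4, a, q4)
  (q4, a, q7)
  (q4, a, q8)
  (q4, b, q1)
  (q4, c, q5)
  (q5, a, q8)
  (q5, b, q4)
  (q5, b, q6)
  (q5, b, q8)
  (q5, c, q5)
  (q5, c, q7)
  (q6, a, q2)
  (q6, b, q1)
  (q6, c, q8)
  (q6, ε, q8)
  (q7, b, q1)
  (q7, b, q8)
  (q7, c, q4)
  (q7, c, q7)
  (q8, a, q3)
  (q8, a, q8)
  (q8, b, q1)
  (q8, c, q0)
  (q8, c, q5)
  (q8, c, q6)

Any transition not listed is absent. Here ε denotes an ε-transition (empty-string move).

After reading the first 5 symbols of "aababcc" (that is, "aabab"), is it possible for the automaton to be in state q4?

Yes

Start in {q0}.
Read 'a': {q0} → {q2, q8}.
Read 'a': {q2, q8} → {q0, q3, q4, q5, q8}.
Read 'b': {q0, q3, q4, q5, q8} → {q0, q1, q4, q5, q6, q7, q8}.
Read 'a': {q0, q1, q4, q5, q6, q7, q8} → {q2, q3, q4, q5, q7, q8}.
Read 'b': {q2, q3, q4, q5, q7, q8} → {q0, q1, q4, q5, q6, q7, q8}.
State q4 is in {q0, q1, q4, q5, q6, q7, q8}.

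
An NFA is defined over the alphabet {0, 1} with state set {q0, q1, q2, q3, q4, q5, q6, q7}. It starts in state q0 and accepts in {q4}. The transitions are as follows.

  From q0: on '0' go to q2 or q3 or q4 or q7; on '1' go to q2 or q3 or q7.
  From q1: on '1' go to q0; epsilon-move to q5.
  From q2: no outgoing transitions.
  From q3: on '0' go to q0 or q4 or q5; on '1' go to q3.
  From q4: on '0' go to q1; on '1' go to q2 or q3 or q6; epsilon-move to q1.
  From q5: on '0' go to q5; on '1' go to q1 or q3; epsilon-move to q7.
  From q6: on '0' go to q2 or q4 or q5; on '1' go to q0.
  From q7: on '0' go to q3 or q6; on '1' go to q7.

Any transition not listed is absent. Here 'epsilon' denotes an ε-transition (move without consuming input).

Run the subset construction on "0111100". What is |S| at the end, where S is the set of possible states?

8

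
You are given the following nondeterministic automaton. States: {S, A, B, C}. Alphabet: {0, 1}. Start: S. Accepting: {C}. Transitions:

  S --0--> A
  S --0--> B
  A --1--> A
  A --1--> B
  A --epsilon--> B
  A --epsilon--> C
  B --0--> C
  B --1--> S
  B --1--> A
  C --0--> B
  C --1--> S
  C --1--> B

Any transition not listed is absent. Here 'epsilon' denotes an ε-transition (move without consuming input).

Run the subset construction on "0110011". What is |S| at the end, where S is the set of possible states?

4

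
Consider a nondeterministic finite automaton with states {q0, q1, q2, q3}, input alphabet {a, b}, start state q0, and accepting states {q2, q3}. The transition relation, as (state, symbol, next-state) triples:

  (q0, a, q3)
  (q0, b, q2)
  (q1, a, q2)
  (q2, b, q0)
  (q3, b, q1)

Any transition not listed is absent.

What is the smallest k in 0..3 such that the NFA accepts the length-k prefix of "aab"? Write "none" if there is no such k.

1

Start in {q0}.
Read 'a': {q0} → {q3}.
None of the earlier sets intersect F, but {q3} does.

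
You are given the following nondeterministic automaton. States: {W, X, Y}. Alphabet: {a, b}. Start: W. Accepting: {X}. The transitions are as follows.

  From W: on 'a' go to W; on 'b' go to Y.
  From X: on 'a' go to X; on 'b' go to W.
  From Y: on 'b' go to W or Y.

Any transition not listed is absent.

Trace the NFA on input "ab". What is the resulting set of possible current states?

{Y}

Start in {W}.
Read 'a': W→{W}; now {W}.
Read 'b': W→{Y}; now {Y}.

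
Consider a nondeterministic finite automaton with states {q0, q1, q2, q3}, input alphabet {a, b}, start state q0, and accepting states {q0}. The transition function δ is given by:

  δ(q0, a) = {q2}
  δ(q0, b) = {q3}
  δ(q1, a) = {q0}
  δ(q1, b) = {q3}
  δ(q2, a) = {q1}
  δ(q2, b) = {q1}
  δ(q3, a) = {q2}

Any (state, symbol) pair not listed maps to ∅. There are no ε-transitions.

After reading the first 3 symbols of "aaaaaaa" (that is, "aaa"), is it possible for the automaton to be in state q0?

Yes

Start in {q0}.
Read 'a': q0→{q2}; now {q2}.
Read 'a': q2→{q1}; now {q1}.
Read 'a': q1→{q0}; now {q0}.
State q0 is in {q0}.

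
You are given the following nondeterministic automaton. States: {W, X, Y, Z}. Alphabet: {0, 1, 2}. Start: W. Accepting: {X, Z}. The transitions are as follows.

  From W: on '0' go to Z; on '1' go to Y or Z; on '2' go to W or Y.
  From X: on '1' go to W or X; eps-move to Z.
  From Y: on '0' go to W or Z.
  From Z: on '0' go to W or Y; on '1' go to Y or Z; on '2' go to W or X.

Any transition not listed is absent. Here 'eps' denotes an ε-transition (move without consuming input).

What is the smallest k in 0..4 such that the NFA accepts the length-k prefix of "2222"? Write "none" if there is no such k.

Start in {W}.
Read '2': {W} → {W, Y}.
Read '2': {W, Y} → {W, Y}.
Read '2': {W, Y} → {W, Y}.
Read '2': {W, Y} → {W, Y}.
No reachable set along the way intersects F.

none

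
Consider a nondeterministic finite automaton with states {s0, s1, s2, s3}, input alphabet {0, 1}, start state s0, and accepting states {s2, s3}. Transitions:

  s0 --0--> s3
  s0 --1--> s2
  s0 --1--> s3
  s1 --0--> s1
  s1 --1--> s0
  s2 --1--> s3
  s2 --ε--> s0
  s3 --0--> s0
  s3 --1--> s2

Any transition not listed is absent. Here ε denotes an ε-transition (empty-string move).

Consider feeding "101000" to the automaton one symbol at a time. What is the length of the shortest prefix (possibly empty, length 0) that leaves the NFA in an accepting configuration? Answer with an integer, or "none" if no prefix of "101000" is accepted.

1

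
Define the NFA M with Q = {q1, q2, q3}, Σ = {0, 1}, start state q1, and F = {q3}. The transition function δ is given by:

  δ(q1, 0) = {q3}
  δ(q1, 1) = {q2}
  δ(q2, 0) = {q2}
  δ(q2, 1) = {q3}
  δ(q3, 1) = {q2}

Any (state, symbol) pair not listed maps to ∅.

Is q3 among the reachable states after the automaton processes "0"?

Yes

Start in {q1}.
Read '0': q1→{q3}; now {q3}.
State q3 is in {q3}.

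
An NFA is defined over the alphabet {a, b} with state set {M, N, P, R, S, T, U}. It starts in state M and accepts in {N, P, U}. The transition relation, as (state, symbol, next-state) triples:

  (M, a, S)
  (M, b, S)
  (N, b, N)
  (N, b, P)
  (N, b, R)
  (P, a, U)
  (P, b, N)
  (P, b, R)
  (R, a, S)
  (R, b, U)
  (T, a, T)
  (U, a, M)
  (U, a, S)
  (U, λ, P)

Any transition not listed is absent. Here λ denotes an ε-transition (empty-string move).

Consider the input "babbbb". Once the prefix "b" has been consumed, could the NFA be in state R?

Start in {M}.
Read 'b': M→{S}; now {S}.
State R is not in {S}.

No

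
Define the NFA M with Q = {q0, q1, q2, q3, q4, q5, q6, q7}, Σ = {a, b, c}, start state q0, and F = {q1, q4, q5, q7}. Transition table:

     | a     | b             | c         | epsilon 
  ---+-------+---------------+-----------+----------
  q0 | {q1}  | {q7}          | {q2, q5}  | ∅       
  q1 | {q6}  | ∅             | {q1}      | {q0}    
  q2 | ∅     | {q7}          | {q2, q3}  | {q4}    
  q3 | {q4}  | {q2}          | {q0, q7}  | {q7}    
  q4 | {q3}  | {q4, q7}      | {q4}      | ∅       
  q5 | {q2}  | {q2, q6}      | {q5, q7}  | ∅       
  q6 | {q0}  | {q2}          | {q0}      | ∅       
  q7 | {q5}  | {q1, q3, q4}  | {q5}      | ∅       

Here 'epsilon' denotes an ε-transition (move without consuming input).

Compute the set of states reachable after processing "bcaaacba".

{q0, q1, q3, q4, q5, q6, q7}

Start in {q0}.
Read 'b': {q0} → {q7}.
Read 'c': {q7} → {q5}.
Read 'a': {q5} → {q2, q4}.
Read 'a': {q2, q4} → {q3, q7}.
Read 'a': {q3, q7} → {q4, q5}.
Read 'c': {q4, q5} → {q4, q5, q7}.
Read 'b': {q4, q5, q7} → {q0, q1, q2, q3, q4, q6, q7}.
Read 'a': {q0, q1, q2, q3, q4, q6, q7} → {q0, q1, q3, q4, q5, q6, q7}.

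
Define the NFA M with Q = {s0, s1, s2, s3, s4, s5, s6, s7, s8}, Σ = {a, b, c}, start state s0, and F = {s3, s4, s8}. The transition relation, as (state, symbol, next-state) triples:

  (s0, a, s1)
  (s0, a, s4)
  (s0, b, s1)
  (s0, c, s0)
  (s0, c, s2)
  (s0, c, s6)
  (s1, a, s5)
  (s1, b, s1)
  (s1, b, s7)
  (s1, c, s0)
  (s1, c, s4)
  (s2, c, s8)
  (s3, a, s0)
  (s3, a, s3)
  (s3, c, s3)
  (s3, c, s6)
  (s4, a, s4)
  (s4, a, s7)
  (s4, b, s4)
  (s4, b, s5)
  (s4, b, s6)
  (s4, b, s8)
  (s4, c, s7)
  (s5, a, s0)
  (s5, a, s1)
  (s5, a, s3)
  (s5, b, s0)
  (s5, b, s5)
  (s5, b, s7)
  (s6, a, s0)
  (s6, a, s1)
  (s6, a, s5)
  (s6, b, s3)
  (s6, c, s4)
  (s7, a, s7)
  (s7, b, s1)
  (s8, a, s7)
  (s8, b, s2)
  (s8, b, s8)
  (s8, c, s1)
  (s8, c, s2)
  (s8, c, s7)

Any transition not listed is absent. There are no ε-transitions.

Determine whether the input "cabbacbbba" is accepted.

Yes

Start in {s0}.
Read 'c': s0→{s0, s2, s6}; now {s0, s2, s6}.
Read 'a': s0→{s1, s4}, s2→∅, s6→{s0, s1, s5}; now {s0, s1, s4, s5}.
Read 'b': s0→{s1}, s1→{s1, s7}, s4→{s4, s5, s6, s8}, s5→{s0, s5, s7}; now {s0, s1, s4, s5, s6, s7, s8}.
Read 'b': s0→{s1}, s1→{s1, s7}, s4→{s4, s5, s6, s8}, s5→{s0, s5, s7}, s6→{s3}, s7→{s1}, s8→{s2, s8}; now {s0, s1, s2, s3, s4, s5, s6, s7, s8}.
Read 'a': s0→{s1, s4}, s1→{s5}, s2→∅, s3→{s0, s3}, s4→{s4, s7}, s5→{s0, s1, s3}, s6→{s0, s1, s5}, s7→{s7}, s8→{s7}; now {s0, s1, s3, s4, s5, s7}.
Read 'c': s0→{s0, s2, s6}, s1→{s0, s4}, s3→{s3, s6}, s4→{s7}, s5→∅, s7→∅; now {s0, s2, s3, s4, s6, s7}.
Read 'b': s0→{s1}, s2→∅, s3→∅, s4→{s4, s5, s6, s8}, s6→{s3}, s7→{s1}; now {s1, s3, s4, s5, s6, s8}.
Read 'b': s1→{s1, s7}, s3→∅, s4→{s4, s5, s6, s8}, s5→{s0, s5, s7}, s6→{s3}, s8→{s2, s8}; now {s0, s1, s2, s3, s4, s5, s6, s7, s8}.
Read 'b': s0→{s1}, s1→{s1, s7}, s2→∅, s3→∅, s4→{s4, s5, s6, s8}, s5→{s0, s5, s7}, s6→{s3}, s7→{s1}, s8→{s2, s8}; now {s0, s1, s2, s3, s4, s5, s6, s7, s8}.
Read 'a': s0→{s1, s4}, s1→{s5}, s2→∅, s3→{s0, s3}, s4→{s4, s7}, s5→{s0, s1, s3}, s6→{s0, s1, s5}, s7→{s7}, s8→{s7}; now {s0, s1, s3, s4, s5, s7}.
The final set {s0, s1, s3, s4, s5, s7} contains the accepting states s3, s4.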